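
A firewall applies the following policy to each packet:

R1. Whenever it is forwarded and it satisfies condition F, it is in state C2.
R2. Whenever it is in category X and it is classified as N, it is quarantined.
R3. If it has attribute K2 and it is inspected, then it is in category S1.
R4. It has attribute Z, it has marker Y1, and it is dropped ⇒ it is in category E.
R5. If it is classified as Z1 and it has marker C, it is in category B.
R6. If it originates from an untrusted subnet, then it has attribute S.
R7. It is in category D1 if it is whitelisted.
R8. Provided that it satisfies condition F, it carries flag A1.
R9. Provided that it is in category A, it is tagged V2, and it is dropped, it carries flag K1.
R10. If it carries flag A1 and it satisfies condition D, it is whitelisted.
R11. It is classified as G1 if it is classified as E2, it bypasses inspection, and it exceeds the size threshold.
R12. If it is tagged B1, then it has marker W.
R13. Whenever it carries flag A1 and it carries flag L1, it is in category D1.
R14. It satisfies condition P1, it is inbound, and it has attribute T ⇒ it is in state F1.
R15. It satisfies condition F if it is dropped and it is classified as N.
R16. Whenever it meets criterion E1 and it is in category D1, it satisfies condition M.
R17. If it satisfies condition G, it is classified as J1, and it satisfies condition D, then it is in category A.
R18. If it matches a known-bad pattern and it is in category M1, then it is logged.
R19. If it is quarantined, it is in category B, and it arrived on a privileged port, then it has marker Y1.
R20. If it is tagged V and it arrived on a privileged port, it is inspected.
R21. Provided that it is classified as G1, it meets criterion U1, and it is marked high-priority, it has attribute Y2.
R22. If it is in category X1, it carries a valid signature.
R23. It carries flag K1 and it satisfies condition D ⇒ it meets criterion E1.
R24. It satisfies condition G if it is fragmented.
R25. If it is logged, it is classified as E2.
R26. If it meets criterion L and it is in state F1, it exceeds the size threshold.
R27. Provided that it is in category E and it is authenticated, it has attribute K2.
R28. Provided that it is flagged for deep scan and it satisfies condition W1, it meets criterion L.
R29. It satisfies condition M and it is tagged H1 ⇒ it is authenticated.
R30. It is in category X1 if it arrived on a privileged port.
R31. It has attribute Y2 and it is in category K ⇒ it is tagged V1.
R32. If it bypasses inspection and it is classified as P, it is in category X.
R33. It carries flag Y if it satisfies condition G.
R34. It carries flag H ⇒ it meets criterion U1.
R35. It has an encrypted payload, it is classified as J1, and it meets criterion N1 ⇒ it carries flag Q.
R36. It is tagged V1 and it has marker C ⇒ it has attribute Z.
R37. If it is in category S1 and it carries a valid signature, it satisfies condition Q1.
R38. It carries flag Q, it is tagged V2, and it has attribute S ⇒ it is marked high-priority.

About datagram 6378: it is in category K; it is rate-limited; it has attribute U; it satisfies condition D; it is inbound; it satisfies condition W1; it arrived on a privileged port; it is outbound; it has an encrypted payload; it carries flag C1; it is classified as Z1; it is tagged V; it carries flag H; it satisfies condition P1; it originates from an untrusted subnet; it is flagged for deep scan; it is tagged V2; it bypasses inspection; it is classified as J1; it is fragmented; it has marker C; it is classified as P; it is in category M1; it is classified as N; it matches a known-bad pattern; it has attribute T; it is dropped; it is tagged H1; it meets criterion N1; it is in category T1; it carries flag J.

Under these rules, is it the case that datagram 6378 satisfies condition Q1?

By R5 (it is classified as Z1, it has marker C): it is in category B.
By R6 (it originates from an untrusted subnet): it has attribute S.
By R14 (it satisfies condition P1, it is inbound, it has attribute T): it is in state F1.
By R15 (it is dropped, it is classified as N): it satisfies condition F.
By R18 (it matches a known-bad pattern, it is in category M1): it is logged.
By R20 (it is tagged V, it arrived on a privileged port): it is inspected.
By R24 (it is fragmented): it satisfies condition G.
By R25 (it is logged): it is classified as E2.
By R28 (it is flagged for deep scan, it satisfies condition W1): it meets criterion L.
By R30 (it arrived on a privileged port): it is in category X1.
By R32 (it bypasses inspection, it is classified as P): it is in category X.
By R34 (it carries flag H): it meets criterion U1.
By R35 (it has an encrypted payload, it is classified as J1, it meets criterion N1): it carries flag Q.
By R38 (it carries flag Q, it is tagged V2, it has attribute S): it is marked high-priority.
By R2 (it is in category X, it is classified as N): it is quarantined.
By R8 (it satisfies condition F): it carries flag A1.
By R10 (it carries flag A1, it satisfies condition D): it is whitelisted.
By R17 (it satisfies condition G, it is classified as J1, it satisfies condition D): it is in category A.
By R19 (it is quarantined, it is in category B, it arrived on a privileged port): it has marker Y1.
By R22 (it is in category X1): it carries a valid signature.
By R26 (it meets criterion L, it is in state F1): it exceeds the size threshold.
By R7 (it is whitelisted): it is in category D1.
By R9 (it is in category A, it is tagged V2, it is dropped): it carries flag K1.
By R11 (it is classified as E2, it bypasses inspection, it exceeds the size threshold): it is classified as G1.
By R21 (it is classified as G1, it meets criterion U1, it is marked high-priority): it has attribute Y2.
By R23 (it carries flag K1, it satisfies condition D): it meets criterion E1.
By R31 (it has attribute Y2, it is in category K): it is tagged V1.
By R36 (it is tagged V1, it has marker C): it has attribute Z.
By R4 (it has attribute Z, it has marker Y1, it is dropped): it is in category E.
By R16 (it meets criterion E1, it is in category D1): it satisfies condition M.
By R29 (it satisfies condition M, it is tagged H1): it is authenticated.
By R27 (it is in category E, it is authenticated): it has attribute K2.
By R3 (it has attribute K2, it is inspected): it is in category S1.
By R37 (it is in category S1, it carries a valid signature): it satisfies condition Q1.

Yes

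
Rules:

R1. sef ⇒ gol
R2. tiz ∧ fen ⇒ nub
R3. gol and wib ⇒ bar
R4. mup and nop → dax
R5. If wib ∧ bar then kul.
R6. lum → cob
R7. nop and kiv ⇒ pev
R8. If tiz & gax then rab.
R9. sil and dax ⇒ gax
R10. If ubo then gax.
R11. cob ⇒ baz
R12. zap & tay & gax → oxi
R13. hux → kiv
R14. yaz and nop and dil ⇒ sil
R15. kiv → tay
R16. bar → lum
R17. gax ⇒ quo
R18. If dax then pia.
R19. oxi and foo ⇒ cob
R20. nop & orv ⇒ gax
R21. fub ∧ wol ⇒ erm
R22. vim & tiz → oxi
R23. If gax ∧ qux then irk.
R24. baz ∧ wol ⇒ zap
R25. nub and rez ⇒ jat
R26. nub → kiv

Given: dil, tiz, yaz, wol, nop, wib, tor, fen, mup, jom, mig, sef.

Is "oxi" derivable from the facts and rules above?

gol  (by R1: sef)
nub  (by R2: tiz, fen)
bar  (by R3: gol, wib)
dax  (by R4: mup, nop)
sil  (by R14: yaz, nop, dil)
lum  (by R16: bar)
kiv  (by R26: nub)
cob  (by R6: lum)
gax  (by R9: sil, dax)
baz  (by R11: cob)
tay  (by R15: kiv)
zap  (by R24: baz, wol)
oxi  (by R12: zap, tay, gax)

Yes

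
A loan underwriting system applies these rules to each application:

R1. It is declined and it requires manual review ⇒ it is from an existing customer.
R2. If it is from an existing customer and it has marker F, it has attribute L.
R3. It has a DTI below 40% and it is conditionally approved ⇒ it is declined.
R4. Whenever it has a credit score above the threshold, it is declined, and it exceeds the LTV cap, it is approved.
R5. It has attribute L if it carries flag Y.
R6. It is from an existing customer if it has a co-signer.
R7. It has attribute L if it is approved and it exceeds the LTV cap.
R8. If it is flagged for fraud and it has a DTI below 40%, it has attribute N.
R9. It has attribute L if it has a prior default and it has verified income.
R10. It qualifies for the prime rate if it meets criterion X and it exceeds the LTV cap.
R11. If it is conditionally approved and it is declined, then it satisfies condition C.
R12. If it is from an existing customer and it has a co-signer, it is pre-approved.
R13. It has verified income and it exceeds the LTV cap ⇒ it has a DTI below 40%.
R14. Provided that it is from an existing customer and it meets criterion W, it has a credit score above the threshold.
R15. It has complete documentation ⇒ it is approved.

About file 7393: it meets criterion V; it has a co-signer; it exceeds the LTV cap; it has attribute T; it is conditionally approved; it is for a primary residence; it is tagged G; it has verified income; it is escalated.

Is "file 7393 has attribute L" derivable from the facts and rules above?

Forward chaining from the given facts derives: is from an existing customer, is pre-approved, has a DTI below 40%, is declined, satisfies condition C.
Rules concluding "it has attribute L": R2 needs "it has marker F"; R5 needs "it carries flag Y"; R7 needs "it is approved"; R9 needs "it has a prior default" — none of these are established.

No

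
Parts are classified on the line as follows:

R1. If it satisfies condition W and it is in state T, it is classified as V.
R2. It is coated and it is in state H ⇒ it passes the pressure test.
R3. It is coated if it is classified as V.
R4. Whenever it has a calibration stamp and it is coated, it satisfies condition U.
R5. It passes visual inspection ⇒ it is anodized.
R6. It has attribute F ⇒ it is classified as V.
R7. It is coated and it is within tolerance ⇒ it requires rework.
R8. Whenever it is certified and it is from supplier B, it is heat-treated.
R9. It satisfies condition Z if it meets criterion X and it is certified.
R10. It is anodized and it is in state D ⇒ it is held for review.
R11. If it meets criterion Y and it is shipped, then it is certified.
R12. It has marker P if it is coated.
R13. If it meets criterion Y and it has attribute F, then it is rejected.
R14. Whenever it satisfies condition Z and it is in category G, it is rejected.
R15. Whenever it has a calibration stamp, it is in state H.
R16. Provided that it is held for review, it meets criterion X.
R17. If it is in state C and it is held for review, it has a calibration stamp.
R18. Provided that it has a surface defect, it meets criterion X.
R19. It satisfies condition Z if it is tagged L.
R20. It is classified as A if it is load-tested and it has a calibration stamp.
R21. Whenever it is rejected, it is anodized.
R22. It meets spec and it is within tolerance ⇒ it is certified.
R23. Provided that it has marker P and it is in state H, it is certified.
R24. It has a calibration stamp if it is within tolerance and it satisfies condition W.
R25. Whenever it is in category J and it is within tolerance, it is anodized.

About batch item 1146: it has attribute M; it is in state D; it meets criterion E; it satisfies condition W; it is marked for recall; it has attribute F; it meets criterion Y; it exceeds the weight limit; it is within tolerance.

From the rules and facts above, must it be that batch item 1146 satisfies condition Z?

Yes

By R6 (it has attribute F): it is classified as V.
By R13 (it meets criterion Y, it has attribute F): it is rejected.
By R21 (it is rejected): it is anodized.
By R24 (it is within tolerance, it satisfies condition W): it has a calibration stamp.
By R3 (it is classified as V): it is coated.
By R10 (it is anodized, it is in state D): it is held for review.
By R12 (it is coated): it has marker P.
By R15 (it has a calibration stamp): it is in state H.
By R16 (it is held for review): it meets criterion X.
By R23 (it has marker P, it is in state H): it is certified.
By R9 (it meets criterion X, it is certified): it satisfies condition Z.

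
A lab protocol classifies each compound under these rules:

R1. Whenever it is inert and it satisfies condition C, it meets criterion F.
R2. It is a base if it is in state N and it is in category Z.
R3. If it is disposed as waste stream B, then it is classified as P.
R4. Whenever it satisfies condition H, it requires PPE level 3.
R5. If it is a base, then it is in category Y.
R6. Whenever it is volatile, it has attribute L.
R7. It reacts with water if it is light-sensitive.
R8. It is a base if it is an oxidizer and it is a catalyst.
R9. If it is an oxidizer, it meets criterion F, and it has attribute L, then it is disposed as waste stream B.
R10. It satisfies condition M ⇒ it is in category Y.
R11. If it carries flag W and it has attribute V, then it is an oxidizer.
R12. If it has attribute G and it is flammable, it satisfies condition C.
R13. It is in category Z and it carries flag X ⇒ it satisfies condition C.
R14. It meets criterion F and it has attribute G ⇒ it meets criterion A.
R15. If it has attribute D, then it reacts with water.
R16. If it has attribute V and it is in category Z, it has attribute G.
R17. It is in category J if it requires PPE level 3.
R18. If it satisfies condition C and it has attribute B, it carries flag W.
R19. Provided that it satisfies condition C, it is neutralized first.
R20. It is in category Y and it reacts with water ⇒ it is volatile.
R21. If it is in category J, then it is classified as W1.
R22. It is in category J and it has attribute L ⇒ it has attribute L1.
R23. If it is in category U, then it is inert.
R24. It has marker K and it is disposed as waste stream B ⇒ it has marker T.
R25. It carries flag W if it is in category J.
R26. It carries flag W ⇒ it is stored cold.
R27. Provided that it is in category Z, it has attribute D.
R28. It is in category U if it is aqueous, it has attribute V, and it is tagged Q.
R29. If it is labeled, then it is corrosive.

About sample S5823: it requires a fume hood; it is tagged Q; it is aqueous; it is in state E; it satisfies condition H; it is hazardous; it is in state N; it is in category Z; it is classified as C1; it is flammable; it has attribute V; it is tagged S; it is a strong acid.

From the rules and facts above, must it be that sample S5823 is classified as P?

Yes

By R2 (it is in state N, it is in category Z): it is a base.
By R4 (it satisfies condition H): it requires PPE level 3.
By R5 (it is a base): it is in category Y.
By R16 (it has attribute V, it is in category Z): it has attribute G.
By R17 (it requires PPE level 3): it is in category J.
By R25 (it is in category J): it carries flag W.
By R27 (it is in category Z): it has attribute D.
By R28 (it is aqueous, it has attribute V, it is tagged Q): it is in category U.
By R11 (it carries flag W, it has attribute V): it is an oxidizer.
By R12 (it has attribute G, it is flammable): it satisfies condition C.
By R15 (it has attribute D): it reacts with water.
By R20 (it is in category Y, it reacts with water): it is volatile.
By R23 (it is in category U): it is inert.
By R1 (it is inert, it satisfies condition C): it meets criterion F.
By R6 (it is volatile): it has attribute L.
By R9 (it is an oxidizer, it meets criterion F, it has attribute L): it is disposed as waste stream B.
By R3 (it is disposed as waste stream B): it is classified as P.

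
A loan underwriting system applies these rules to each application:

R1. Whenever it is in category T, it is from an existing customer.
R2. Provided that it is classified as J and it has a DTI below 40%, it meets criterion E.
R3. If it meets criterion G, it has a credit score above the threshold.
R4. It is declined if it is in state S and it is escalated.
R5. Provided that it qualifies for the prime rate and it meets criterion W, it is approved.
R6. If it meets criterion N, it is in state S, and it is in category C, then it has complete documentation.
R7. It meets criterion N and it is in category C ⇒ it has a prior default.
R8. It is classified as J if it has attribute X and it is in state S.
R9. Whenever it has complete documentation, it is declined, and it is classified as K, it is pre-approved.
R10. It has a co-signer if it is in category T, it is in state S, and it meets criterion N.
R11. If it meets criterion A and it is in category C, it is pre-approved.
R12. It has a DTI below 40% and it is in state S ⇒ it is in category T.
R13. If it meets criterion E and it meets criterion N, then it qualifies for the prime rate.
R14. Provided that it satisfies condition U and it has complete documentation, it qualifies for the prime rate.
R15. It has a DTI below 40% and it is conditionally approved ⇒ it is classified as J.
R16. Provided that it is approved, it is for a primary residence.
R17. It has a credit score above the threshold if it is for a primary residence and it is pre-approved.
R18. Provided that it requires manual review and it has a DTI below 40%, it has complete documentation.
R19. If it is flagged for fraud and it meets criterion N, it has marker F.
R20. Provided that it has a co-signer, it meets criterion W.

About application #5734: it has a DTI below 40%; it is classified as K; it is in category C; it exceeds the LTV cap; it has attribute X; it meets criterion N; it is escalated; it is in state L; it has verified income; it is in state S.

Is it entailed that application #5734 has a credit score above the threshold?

By R4 (it is in state S, it is escalated): it is declined.
By R6 (it meets criterion N, it is in state S, it is in category C): it has complete documentation.
By R8 (it has attribute X, it is in state S): it is classified as J.
By R9 (it has complete documentation, it is declined, it is classified as K): it is pre-approved.
By R12 (it has a DTI below 40%, it is in state S): it is in category T.
By R2 (it is classified as J, it has a DTI below 40%): it meets criterion E.
By R10 (it is in category T, it is in state S, it meets criterion N): it has a co-signer.
By R13 (it meets criterion E, it meets criterion N): it qualifies for the prime rate.
By R20 (it has a co-signer): it meets criterion W.
By R5 (it qualifies for the prime rate, it meets criterion W): it is approved.
By R16 (it is approved): it is for a primary residence.
By R17 (it is for a primary residence, it is pre-approved): it has a credit score above the threshold.

Yes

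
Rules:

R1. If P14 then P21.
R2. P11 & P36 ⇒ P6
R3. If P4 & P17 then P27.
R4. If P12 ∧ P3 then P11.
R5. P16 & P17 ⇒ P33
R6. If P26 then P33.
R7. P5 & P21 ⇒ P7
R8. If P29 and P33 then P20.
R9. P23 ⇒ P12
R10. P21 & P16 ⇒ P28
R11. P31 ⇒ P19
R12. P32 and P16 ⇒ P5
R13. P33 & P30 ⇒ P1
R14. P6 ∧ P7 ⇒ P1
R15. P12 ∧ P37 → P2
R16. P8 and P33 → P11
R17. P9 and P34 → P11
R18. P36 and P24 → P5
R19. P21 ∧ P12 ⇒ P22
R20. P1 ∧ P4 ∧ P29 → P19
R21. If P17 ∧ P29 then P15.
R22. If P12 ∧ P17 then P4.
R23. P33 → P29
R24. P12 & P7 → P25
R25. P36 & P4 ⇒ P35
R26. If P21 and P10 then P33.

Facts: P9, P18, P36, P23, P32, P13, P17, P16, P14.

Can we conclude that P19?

Forward chaining from the given facts derives: P21, P33, P12, P28, P5, P22, P4, P29, P35, P27, P7, P20, P15, P25.
Rules concluding P19: R11 needs P31; R20 needs P1 — none of these are established.

No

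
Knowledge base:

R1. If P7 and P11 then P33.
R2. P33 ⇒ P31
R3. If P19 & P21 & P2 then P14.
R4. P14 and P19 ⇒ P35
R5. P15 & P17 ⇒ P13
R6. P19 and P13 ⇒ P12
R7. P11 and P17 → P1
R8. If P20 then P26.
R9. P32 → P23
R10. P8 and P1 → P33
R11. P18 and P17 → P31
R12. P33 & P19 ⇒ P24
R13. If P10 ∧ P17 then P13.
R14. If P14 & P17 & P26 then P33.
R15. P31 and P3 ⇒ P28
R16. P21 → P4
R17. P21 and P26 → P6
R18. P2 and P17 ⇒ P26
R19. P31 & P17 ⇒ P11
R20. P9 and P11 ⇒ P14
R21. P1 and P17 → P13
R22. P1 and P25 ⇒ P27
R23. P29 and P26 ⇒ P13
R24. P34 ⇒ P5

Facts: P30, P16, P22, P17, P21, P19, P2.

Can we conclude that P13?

Yes

P14  (by R3: P19, P21, P2)
P26  (by R18: P2, P17)
P33  (by R14: P14, P17, P26)
P31  (by R2: P33)
P11  (by R19: P31, P17)
P1  (by R7: P11, P17)
P13  (by R21: P1, P17)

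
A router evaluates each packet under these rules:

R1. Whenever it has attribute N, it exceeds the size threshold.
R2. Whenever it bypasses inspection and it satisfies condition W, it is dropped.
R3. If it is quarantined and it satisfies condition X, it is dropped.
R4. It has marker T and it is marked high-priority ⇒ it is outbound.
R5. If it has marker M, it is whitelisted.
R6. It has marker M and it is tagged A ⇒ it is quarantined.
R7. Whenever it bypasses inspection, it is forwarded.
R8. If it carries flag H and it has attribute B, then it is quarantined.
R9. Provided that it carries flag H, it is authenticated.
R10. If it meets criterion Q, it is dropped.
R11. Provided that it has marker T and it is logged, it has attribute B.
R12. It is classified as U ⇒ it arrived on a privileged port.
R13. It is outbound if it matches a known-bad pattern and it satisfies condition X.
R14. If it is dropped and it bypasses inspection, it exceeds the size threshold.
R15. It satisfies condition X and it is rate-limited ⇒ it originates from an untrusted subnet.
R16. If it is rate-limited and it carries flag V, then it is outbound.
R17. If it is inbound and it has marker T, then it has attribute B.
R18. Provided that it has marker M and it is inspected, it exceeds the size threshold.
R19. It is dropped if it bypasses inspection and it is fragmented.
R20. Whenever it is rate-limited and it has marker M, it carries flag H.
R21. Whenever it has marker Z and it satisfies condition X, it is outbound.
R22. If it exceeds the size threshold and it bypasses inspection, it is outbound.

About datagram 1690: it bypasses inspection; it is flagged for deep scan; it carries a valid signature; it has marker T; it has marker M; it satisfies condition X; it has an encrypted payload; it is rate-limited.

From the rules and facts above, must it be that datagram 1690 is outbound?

No

Forward chaining from the given facts derives: is whitelisted, is forwarded, originates from an untrusted subnet, carries flag H, is authenticated.
Rules concluding "it is outbound": R4 needs "it is marked high-priority"; R13 needs "it matches a known-bad pattern"; R16 needs "it carries flag V"; R21 needs "it has marker Z"; R22 needs "it exceeds the size threshold" — none of these are established.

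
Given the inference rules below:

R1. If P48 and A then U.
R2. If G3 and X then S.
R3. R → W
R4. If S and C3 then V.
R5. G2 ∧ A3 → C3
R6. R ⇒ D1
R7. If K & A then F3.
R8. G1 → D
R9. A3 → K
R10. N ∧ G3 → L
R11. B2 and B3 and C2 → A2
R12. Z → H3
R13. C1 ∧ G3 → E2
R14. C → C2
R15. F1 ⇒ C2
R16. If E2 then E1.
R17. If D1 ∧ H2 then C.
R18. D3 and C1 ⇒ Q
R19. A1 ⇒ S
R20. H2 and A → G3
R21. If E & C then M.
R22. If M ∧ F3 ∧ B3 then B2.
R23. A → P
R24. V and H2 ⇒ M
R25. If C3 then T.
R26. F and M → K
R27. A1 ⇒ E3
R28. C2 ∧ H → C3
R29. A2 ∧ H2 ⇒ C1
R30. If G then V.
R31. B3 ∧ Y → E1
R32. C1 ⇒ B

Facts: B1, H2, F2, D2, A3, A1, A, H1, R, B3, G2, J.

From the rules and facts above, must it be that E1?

C3  (by R5: G2, A3)
D1  (by R6: R)
K  (by R9: A3)
C  (by R17: D1, H2)
S  (by R19: A1)
G3  (by R20: H2, A)
V  (by R4: S, C3)
F3  (by R7: K, A)
C2  (by R14: C)
M  (by R24: V, H2)
B2  (by R22: M, F3, B3)
A2  (by R11: B2, B3, C2)
C1  (by R29: A2, H2)
E2  (by R13: C1, G3)
E1  (by R16: E2)

Yes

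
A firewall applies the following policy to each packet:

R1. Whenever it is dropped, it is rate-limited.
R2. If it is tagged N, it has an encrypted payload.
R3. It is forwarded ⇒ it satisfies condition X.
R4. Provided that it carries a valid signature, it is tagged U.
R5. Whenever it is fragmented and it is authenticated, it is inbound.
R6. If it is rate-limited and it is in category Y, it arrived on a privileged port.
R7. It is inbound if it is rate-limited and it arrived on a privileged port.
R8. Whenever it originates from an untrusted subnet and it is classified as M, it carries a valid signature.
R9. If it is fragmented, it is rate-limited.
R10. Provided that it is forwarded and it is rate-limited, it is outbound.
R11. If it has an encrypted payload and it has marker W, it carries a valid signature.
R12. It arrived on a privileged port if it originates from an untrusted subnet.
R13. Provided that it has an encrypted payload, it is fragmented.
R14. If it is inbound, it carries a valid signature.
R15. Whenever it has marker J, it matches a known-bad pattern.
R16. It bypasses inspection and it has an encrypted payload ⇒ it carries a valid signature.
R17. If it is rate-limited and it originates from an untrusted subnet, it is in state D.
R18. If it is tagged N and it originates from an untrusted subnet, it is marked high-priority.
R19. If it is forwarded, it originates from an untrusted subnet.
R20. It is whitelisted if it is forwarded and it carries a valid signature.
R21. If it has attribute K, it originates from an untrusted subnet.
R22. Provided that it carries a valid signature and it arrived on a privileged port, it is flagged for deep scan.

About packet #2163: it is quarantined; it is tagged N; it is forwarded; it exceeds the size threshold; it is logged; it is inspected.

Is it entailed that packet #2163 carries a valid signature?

By R2 (it is tagged N): it has an encrypted payload.
By R13 (it has an encrypted payload): it is fragmented.
By R19 (it is forwarded): it originates from an untrusted subnet.
By R9 (it is fragmented): it is rate-limited.
By R12 (it originates from an untrusted subnet): it arrived on a privileged port.
By R7 (it is rate-limited, it arrived on a privileged port): it is inbound.
By R14 (it is inbound): it carries a valid signature.

Yes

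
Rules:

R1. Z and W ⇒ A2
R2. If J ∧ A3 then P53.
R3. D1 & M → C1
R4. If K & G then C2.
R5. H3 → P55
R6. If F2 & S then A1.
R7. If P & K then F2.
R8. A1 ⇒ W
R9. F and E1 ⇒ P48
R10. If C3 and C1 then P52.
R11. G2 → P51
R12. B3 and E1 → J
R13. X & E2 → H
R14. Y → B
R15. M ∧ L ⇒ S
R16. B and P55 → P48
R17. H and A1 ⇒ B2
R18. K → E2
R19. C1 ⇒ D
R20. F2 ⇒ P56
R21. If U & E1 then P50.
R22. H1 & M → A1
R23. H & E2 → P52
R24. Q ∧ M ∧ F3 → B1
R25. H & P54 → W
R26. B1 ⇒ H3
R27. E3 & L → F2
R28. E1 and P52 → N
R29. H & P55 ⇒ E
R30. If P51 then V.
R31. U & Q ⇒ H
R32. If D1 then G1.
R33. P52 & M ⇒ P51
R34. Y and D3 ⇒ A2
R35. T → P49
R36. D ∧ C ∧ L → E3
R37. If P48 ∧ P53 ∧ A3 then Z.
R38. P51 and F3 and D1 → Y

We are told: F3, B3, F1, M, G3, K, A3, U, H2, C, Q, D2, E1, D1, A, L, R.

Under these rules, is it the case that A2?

Yes

C1  (by R3: D1, M)
J  (by R12: B3, E1)
S  (by R15: M, L)
E2  (by R18: K)
D  (by R19: C1)
B1  (by R24: Q, M, F3)
H3  (by R26: B1)
H  (by R31: U, Q)
E3  (by R36: D, C, L)
P53  (by R2: J, A3)
P55  (by R5: H3)
P52  (by R23: H, E2)
F2  (by R27: E3, L)
P51  (by R33: P52, M)
Y  (by R38: P51, F3, D1)
A1  (by R6: F2, S)
W  (by R8: A1)
B  (by R14: Y)
P48  (by R16: B, P55)
Z  (by R37: P48, P53, A3)
A2  (by R1: Z, W)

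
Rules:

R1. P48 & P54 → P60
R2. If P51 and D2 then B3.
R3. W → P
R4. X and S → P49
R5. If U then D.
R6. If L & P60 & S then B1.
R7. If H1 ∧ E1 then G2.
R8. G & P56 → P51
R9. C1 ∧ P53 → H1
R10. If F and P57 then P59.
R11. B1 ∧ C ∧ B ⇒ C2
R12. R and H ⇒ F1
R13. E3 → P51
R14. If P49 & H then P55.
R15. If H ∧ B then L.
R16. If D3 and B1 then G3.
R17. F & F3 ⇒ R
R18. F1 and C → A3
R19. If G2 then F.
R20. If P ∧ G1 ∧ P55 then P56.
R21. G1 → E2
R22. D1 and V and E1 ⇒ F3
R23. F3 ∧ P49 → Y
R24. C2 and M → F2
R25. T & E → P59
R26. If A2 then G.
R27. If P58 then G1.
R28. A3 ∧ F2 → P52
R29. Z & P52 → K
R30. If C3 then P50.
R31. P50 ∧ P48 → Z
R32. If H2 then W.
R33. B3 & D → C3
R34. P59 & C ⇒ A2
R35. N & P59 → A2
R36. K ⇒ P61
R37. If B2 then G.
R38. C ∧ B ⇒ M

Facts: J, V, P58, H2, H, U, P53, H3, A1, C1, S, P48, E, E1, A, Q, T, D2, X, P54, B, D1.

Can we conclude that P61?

No

Forward chaining from the given facts derives: P60, P49, D, H1, P55, L, F3, Y, P59, G1, W, P, B1, G2, F, P56, E2, R, F1.
The only rule concluding P61 is R36, which needs K; that is never established.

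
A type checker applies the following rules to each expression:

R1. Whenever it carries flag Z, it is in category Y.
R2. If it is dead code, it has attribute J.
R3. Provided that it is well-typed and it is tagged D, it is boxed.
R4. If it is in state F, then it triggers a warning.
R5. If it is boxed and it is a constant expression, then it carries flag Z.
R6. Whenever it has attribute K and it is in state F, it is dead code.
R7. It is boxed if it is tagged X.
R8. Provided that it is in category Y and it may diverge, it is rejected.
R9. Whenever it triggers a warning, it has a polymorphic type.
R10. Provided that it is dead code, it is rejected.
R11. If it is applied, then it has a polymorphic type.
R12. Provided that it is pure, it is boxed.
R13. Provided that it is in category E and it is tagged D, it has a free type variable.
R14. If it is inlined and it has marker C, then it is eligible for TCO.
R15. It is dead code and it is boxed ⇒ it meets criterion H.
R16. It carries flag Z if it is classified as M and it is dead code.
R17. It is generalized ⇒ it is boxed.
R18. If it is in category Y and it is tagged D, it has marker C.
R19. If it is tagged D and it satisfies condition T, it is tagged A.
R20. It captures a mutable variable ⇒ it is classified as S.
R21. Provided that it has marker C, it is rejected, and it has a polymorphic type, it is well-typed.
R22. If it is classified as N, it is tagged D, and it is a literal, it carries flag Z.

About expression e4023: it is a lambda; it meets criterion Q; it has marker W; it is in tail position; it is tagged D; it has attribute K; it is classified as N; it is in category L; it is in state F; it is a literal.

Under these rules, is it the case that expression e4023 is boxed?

Yes

By R4 (it is in state F): it triggers a warning.
By R6 (it has attribute K, it is in state F): it is dead code.
By R9 (it triggers a warning): it has a polymorphic type.
By R10 (it is dead code): it is rejected.
By R22 (it is classified as N, it is tagged D, it is a literal): it carries flag Z.
By R1 (it carries flag Z): it is in category Y.
By R18 (it is in category Y, it is tagged D): it has marker C.
By R21 (it has marker C, it is rejected, it has a polymorphic type): it is well-typed.
By R3 (it is well-typed, it is tagged D): it is boxed.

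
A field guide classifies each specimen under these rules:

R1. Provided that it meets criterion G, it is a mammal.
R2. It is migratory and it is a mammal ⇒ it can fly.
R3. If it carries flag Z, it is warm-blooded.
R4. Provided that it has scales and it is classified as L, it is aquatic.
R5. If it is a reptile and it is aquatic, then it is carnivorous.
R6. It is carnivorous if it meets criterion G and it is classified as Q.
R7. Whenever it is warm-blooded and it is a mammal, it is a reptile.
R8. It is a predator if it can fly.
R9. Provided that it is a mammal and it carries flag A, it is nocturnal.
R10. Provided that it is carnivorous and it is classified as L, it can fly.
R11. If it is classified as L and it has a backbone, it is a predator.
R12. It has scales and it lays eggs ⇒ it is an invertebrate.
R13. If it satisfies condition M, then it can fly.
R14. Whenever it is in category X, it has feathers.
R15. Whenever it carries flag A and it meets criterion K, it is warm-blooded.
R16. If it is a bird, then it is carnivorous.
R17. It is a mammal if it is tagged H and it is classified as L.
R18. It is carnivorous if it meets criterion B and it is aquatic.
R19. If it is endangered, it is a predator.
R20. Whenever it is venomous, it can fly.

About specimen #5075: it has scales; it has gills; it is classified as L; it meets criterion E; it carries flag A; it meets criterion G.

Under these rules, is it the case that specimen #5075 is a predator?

No

Forward chaining from the given facts derives: is a mammal, is aquatic, is nocturnal.
Rules concluding "it is a predator": R8 needs "it can fly"; R11 needs "it has a backbone"; R19 needs "it is endangered" — none of these are established.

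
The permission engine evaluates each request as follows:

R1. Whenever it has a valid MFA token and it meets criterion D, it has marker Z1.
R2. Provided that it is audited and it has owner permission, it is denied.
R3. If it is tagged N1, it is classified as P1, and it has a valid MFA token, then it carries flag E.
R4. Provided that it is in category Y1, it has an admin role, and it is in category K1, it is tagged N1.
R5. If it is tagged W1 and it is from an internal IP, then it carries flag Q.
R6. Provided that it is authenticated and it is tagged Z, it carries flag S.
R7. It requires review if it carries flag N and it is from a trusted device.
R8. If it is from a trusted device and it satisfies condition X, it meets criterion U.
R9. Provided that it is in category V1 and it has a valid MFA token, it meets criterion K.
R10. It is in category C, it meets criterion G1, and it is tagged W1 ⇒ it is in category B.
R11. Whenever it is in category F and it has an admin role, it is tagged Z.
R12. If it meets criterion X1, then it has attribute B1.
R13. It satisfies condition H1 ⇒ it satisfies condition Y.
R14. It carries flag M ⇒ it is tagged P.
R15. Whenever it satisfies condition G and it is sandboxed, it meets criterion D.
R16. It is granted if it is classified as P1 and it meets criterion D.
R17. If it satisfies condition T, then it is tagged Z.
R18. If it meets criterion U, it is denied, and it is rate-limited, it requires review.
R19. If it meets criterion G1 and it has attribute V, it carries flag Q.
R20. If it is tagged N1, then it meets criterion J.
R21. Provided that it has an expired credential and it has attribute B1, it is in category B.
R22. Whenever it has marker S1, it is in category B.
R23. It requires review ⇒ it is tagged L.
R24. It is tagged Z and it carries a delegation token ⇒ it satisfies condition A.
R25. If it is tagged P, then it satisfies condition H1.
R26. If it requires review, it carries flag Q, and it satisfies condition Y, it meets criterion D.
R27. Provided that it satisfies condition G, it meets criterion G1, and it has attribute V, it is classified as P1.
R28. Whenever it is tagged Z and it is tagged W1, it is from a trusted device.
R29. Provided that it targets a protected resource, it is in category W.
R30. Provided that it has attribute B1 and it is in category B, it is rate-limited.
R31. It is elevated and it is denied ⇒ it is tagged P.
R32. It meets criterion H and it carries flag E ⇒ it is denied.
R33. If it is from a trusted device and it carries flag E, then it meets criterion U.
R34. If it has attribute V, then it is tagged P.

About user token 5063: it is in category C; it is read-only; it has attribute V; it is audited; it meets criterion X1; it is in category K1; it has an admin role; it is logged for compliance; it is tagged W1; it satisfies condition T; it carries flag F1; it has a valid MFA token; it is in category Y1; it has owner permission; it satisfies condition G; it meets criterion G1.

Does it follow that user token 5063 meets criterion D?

Yes

By R2 (it is audited, it has owner permission): it is denied.
By R4 (it is in category Y1, it has an admin role, it is in category K1): it is tagged N1.
By R10 (it is in category C, it meets criterion G1, it is tagged W1): it is in category B.
By R12 (it meets criterion X1): it has attribute B1.
By R17 (it satisfies condition T): it is tagged Z.
By R19 (it meets criterion G1, it has attribute V): it carries flag Q.
By R27 (it satisfies condition G, it meets criterion G1, it has attribute V): it is classified as P1.
By R28 (it is tagged Z, it is tagged W1): it is from a trusted device.
By R30 (it has attribute B1, it is in category B): it is rate-limited.
By R34 (it has attribute V): it is tagged P.
By R3 (it is tagged N1, it is classified as P1, it has a valid MFA token): it carries flag E.
By R25 (it is tagged P): it satisfies condition H1.
By R33 (it is from a trusted device, it carries flag E): it meets criterion U.
By R13 (it satisfies condition H1): it satisfies condition Y.
By R18 (it meets criterion U, it is denied, it is rate-limited): it requires review.
By R26 (it requires review, it carries flag Q, it satisfies condition Y): it meets criterion D.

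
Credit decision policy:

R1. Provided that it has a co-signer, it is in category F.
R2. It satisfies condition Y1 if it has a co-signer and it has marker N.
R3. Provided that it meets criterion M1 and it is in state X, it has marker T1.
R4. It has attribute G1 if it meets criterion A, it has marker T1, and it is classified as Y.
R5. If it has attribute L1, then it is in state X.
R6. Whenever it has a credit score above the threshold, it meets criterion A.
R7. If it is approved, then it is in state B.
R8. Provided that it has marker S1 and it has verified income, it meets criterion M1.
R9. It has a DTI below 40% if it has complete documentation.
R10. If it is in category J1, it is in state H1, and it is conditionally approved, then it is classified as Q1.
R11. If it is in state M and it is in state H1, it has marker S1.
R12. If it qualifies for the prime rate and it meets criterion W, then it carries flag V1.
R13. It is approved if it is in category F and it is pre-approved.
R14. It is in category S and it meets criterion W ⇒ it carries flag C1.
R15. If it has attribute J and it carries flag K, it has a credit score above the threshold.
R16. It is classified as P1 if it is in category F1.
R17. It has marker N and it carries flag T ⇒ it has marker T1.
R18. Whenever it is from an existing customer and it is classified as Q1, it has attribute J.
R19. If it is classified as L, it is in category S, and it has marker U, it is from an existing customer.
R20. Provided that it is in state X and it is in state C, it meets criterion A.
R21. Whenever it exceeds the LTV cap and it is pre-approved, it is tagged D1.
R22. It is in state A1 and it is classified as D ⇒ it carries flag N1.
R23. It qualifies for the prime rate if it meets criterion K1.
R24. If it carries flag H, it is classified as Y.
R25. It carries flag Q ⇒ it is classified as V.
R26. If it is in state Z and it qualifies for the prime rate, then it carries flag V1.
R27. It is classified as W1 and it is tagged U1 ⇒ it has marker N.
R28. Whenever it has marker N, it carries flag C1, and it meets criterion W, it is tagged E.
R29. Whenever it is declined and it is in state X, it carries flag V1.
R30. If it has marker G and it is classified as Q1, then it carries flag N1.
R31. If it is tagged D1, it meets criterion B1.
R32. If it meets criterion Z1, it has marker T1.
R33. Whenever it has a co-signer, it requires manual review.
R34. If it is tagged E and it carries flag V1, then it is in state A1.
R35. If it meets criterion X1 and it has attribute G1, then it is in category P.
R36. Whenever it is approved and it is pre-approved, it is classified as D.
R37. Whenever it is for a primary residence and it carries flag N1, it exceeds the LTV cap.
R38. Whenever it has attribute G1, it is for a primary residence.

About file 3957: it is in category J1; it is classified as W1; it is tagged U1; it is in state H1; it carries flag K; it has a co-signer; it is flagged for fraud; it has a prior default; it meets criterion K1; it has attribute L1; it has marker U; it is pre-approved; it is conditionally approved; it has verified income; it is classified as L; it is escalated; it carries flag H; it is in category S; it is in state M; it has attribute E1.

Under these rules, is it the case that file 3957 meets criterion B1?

No

Forward chaining from the given facts derives: is in category F, is in state X, is classified as Q1, has marker S1, is approved, is from an existing customer, qualifies for the prime rate, is classified as Y, has marker N, requires manual review, is classified as D, satisfies condition Y1, is in state B, meets criterion M1, has attribute J, has marker T1, has a credit score above the threshold, meets criterion A, has attribute G1, is for a primary residence.
The only rule concluding "it meets criterion B1" is R31, which needs "it is tagged D1"; that is never established.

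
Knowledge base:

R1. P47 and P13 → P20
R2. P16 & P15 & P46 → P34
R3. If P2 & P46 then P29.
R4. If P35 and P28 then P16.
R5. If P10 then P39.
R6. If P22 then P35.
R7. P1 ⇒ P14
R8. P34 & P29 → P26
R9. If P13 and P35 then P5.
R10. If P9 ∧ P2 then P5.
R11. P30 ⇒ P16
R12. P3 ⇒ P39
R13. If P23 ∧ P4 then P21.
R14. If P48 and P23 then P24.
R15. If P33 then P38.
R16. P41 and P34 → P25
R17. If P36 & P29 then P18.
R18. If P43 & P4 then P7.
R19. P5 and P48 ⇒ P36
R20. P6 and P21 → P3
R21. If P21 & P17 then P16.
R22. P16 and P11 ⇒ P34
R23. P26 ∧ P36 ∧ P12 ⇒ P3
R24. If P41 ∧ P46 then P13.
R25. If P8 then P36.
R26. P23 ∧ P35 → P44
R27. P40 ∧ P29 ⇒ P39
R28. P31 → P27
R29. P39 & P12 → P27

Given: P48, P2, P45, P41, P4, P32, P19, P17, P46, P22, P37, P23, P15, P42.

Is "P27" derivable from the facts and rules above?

No

Forward chaining from the given facts derives: P29, P35, P21, P24, P16, P13, P44, P34, P26, P5, P25, P36, P18.
Rules concluding P27: R28 needs P31; R29 needs P39 — none of these are established.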